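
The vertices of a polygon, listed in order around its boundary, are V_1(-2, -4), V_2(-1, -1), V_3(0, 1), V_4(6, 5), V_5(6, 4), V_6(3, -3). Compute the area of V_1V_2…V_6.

31.5

Cross-terms: -2, -1, -6, -6, -30, -18  ⇒  Σ = -63
Area = |Σ|/2 = 31.5.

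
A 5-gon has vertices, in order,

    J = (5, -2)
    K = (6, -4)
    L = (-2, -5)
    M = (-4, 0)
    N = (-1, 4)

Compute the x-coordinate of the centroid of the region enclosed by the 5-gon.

28/75

Apply the surveyor's formula. First the cross-terms c_i = x_i·y_{i+1} − x_{i+1}·y_i:
  -8, -38, -20, -16, -18  ⇒  2A = -100, A = -50.
Then Σ (x_i + x_{i+1})·c_i = -112, so x̄ = -112 / (6·(-50)) = 28/75.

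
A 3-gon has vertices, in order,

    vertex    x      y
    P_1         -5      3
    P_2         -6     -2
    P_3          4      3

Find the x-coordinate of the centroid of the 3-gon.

Apply the surveyor's formula. First the cross-terms c_i = x_i·y_{i+1} − x_{i+1}·y_i:
  28, -10, 27  ⇒  2A = 45, A = 22.5.
Then Σ (x_i + x_{i+1})·c_i = -315, so x̄ = -315 / (6·22.5) = -7/3.

-7/3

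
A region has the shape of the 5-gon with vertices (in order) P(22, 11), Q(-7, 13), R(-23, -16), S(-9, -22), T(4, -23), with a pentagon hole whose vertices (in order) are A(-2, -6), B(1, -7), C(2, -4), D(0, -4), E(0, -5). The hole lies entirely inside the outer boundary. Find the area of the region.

Outer boundary:
Σ = (363) + (411) + (362) + (295) + (550) = 1981
Area = |Σ|/2 = 990.5.
Hole:
Σ = (20) + (10) + (-8) + (0) + (-10) = 12
Area = |Σ|/2 = 6.
Net area = 990.5 − 6 = 984.5.

984.5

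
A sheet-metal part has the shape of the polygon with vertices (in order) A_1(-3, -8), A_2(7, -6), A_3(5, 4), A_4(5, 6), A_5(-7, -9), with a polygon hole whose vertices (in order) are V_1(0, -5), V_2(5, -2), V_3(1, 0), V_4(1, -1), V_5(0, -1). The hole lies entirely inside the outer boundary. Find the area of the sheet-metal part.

Outer boundary:
Apply the shoelace formula: 2A = Σ (x_i·y_{i+1} − x_{i+1}·y_i), indices taken mod 5.
A_1→A_2: (-3)(-6) − (7)(-8) = 74
A_2→A_3: (7)(4) − (5)(-6) = 58
A_3→A_4: (5)(6) − (5)(4) = 10
A_4→A_5: (5)(-9) − (-7)(6) = -3
A_5→A_1: (-7)(-8) − (-3)(-9) = 29
Σ = 168
Area = |Σ|/2 = 84.
Hole:
V_1→V_2: (0)(-2) − (5)(-5) = 25
V_2→V_3: (5)(0) − (1)(-2) = 2
V_3→V_4: (1)(-1) − (1)(0) = -1
V_4→V_5: (1)(-1) − (0)(-1) = -1
V_5→V_1: (0)(-5) − (0)(-1) = 0
Σ = 25
Area = |Σ|/2 = 12.5.
Net area = 84 − 12.5 = 71.5.

71.5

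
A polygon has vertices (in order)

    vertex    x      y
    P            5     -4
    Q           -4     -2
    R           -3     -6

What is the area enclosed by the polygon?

17

Apply the shoelace formula: 2A = Σ (x_i·y_{i+1} − x_{i+1}·y_i), indices taken mod 3.
Cross-terms: -26, 18, 42  ⇒  Σ = 34
Area = |Σ|/2 = 17.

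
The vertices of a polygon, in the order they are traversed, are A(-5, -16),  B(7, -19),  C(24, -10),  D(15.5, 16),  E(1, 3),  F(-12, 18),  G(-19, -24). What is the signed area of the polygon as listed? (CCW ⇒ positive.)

A→B: (-5)(-19) − (7)(-16) = 207
B→C: (7)(-10) − (24)(-19) = 386
C→D: (24)(16) − (15.5)(-10) = 539
D→E: (15.5)(3) − (1)(16) = 30.5
E→F: (1)(18) − (-12)(3) = 54
F→G: (-12)(-24) − (-19)(18) = 630
G→A: (-19)(-16) − (-5)(-24) = 184
Σ = 2030.5
Signed area = Σ/2 = 1015.25 (positive ⇒ counter-clockwise traversal).

1015.25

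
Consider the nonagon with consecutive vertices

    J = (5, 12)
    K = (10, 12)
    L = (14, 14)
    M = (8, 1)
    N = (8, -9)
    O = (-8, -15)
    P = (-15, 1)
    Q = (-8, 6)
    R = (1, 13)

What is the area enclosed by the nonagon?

J→K: (5)(12) − (10)(12) = -60
K→L: (10)(14) − (14)(12) = -28
L→M: (14)(1) − (8)(14) = -98
M→N: (8)(-9) − (8)(1) = -80
N→O: (8)(-15) − (-8)(-9) = -192
O→P: (-8)(1) − (-15)(-15) = -233
P→Q: (-15)(6) − (-8)(1) = -82
Q→R: (-8)(13) − (1)(6) = -110
R→J: (1)(12) − (5)(13) = -53
Σ = -936
Area = |Σ|/2 = 468.

468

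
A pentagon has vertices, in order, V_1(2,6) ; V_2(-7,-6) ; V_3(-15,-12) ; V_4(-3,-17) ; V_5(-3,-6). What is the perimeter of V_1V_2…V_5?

62

|V_1V_2| = √((-9)² + (-12)²) = √225 = 15
|V_2V_3| = √((-8)² + (-6)²) = √100 = 10
|V_3V_4| = √((12)² + (-5)²) = √169 = 13
|V_4V_5| = √((0)² + (11)²) = √121 = 11
|V_5V_1| = √((5)² + (12)²) = √169 = 13
Perimeter = 15 + 10 + 13 + 11 + 13 = 62.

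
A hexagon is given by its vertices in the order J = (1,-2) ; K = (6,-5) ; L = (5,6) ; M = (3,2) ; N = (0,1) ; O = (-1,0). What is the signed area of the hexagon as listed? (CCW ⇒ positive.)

33

Apply the shoelace formula: 2A = Σ (x_i·y_{i+1} − x_{i+1}·y_i), indices taken mod 6.
Cross-terms: 7, 61, -8, 3, 1, 2  ⇒  Σ = 66
Signed area = Σ/2 = 33 (positive ⇒ counter-clockwise traversal).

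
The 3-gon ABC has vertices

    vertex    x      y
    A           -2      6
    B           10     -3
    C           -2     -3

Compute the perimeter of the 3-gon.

|AB| = √((12)² + (-9)²) = √225 = 15
|BC| = √((-12)² + (0)²) = √144 = 12
|CA| = √((0)² + (9)²) = √81 = 9
Perimeter = 15 + 12 + 9 = 36.

36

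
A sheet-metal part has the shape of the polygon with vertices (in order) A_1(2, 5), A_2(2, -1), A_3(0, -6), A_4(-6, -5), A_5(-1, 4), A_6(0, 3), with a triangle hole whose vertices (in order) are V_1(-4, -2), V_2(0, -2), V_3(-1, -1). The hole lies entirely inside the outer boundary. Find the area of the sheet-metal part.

47

Outer boundary:
Apply the surveyor's formula: 2A = Σ (x_i·y_{i+1} − x_{i+1}·y_i), indices taken mod 6.
Σ = (-12) + (-12) + (-36) + (-29) + (-3) + (-6) = -98
Area = |Σ|/2 = 49.
Hole:
Apply the shoelace formula: 2A = Σ (x_i·y_{i+1} − x_{i+1}·y_i), indices taken mod 3.
Cross-terms: 8, -2, -2  ⇒  Σ = 4
Area = |Σ|/2 = 2.
Net area = 49 − 2 = 47.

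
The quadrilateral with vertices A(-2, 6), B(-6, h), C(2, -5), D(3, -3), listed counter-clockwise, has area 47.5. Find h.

-2

Write out the shoelace sum; only the two edges meeting at B involve h:
2·Area = [((-2)·h − (-6)·6) + ((-6)·(-5) − 2·h)] + 21
       = -4·h + 87 = 95
⇒ h = -2.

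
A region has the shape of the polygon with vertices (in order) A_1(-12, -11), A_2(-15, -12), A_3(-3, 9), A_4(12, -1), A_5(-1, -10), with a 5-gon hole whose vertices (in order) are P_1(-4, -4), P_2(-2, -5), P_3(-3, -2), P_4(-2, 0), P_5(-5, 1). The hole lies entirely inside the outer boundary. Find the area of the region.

254

Outer boundary:
Apply Gauss's area formula: 2A = Σ (x_i·y_{i+1} − x_{i+1}·y_i), indices taken mod 5.
A_1→A_2: (-12)(-12) − (-15)(-11) = -21
A_2→A_3: (-15)(9) − (-3)(-12) = -171
A_3→A_4: (-3)(-1) − (12)(9) = -105
A_4→A_5: (12)(-10) − (-1)(-1) = -121
A_5→A_1: (-1)(-11) − (-12)(-10) = -109
Σ = -527
Area = |Σ|/2 = 263.5.
Hole:
Apply the shoelace formula: 2A = Σ (x_i·y_{i+1} − x_{i+1}·y_i), indices taken mod 5.
Cross-terms: 12, -11, -4, -2, 24  ⇒  Σ = 19
Area = |Σ|/2 = 9.5.
Net area = 263.5 − 9.5 = 254.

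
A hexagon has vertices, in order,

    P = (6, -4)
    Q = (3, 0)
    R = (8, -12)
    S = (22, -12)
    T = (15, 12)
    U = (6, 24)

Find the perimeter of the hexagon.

|PQ| = √((-3)² + (4)²) = √25 = 5
|QR| = √((5)² + (-12)²) = √169 = 13
|RS| = √((14)² + (0)²) = √196 = 14
|ST| = √((-7)² + (24)²) = √625 = 25
|TU| = √((-9)² + (12)²) = √225 = 15
|UP| = √((0)² + (-28)²) = √784 = 28
Perimeter = 5 + 13 + 14 + 25 + 15 + 28 = 100.

100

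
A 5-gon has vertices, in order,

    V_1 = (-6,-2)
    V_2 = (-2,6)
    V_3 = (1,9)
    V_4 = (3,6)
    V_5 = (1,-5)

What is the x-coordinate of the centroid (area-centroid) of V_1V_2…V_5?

Apply the surveyor's formula. First the cross-terms c_i = x_i·y_{i+1} − x_{i+1}·y_i:
  -40, -24, -21, -21, -32  ⇒  2A = -138, A = -69.
Then Σ (x_i + x_{i+1})·c_i = 336, so x̄ = 336 / (6·(-69)) = -56/69.

-56/69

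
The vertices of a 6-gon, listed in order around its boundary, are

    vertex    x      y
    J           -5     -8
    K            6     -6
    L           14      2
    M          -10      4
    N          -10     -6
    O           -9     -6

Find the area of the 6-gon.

199

Apply the surveyor's formula: 2A = Σ (x_i·y_{i+1} − x_{i+1}·y_i), indices taken mod 6.
Σ = (78) + (96) + (76) + (100) + (6) + (42) = 398
Area = |Σ|/2 = 199.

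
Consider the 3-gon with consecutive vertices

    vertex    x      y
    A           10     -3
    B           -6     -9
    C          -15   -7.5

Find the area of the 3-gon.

Apply Gauss's area formula: 2A = Σ (x_i·y_{i+1} − x_{i+1}·y_i), indices taken mod 3.
Cross-terms: -108, -90, 120  ⇒  Σ = -78
Area = |Σ|/2 = 39.

39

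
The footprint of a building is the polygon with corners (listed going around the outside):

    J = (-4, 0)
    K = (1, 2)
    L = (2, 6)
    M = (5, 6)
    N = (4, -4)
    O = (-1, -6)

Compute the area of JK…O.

Apply the shoelace formula: 2A = Σ (x_i·y_{i+1} − x_{i+1}·y_i), indices taken mod 6.
J→K: (-4)(2) − (1)(0) = -8
K→L: (1)(6) − (2)(2) = 2
L→M: (2)(6) − (5)(6) = -18
M→N: (5)(-4) − (4)(6) = -44
N→O: (4)(-6) − (-1)(-4) = -28
O→J: (-1)(0) − (-4)(-6) = -24
Σ = -120
Area = |Σ|/2 = 60.

60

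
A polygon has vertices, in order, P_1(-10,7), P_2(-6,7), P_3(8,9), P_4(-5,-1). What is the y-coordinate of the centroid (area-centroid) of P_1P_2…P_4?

Apply the shoelace formula. First the cross-terms c_i = x_i·y_{i+1} − x_{i+1}·y_i:
  -28, -110, 37, -45  ⇒  2A = -146, A = -73.
Then Σ (y_i + y_{i+1})·c_i = -2126, so ȳ = -2126 / (6·(-73)) = 1063/219.

1063/219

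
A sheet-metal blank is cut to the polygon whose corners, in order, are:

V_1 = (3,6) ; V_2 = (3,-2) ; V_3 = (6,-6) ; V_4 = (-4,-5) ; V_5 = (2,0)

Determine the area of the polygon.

Apply the shoelace formula: 2A = Σ (x_i·y_{i+1} − x_{i+1}·y_i), indices taken mod 5.
V_1→V_2: (3)(-2) − (3)(6) = -24
V_2→V_3: (3)(-6) − (6)(-2) = -6
V_3→V_4: (6)(-5) − (-4)(-6) = -54
V_4→V_5: (-4)(0) − (2)(-5) = 10
V_5→V_1: (2)(6) − (3)(0) = 12
Σ = -62
Area = |Σ|/2 = 31.

31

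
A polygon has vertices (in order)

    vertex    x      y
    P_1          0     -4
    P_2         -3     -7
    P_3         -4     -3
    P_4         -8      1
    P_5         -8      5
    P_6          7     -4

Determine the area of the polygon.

61

Σ = (-12) + (-19) + (-28) + (-32) + (-3) + (-28) = -122
Area = |Σ|/2 = 61.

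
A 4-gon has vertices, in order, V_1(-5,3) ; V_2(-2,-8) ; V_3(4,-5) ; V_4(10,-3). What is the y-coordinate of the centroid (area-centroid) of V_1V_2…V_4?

-120/47

Apply Gauss's area formula. First the cross-terms c_i = x_i·y_{i+1} − x_{i+1}·y_i:
  46, 42, 38, 15  ⇒  2A = 141, A = 70.5.
Then Σ (y_i + y_{i+1})·c_i = -1080, so ȳ = -1080 / (6·70.5) = -120/47.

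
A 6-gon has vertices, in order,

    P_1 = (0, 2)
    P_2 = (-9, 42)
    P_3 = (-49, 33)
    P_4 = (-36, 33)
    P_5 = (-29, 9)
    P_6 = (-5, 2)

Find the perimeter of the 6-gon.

150

|P_1P_2| = √((-9)² + (40)²) = √1681 = 41
|P_2P_3| = √((-40)² + (-9)²) = √1681 = 41
|P_3P_4| = √((13)² + (0)²) = √169 = 13
|P_4P_5| = √((7)² + (-24)²) = √625 = 25
|P_5P_6| = √((24)² + (-7)²) = √625 = 25
|P_6P_1| = √((5)² + (0)²) = √25 = 5
Perimeter = 41 + 41 + 13 + 25 + 25 + 5 = 150.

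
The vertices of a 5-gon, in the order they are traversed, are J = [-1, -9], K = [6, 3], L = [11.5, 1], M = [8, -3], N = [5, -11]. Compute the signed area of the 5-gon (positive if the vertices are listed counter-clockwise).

Apply the shoelace (surveyor's) formula: 2A = Σ (x_i·y_{i+1} − x_{i+1}·y_i), indices taken mod 5.
J→K: (-1)(3) − (6)(-9) = 51
K→L: (6)(1) − (11.5)(3) = -28.5
L→M: (11.5)(-3) − (8)(1) = -42.5
M→N: (8)(-11) − (5)(-3) = -73
N→J: (5)(-9) − (-1)(-11) = -56
Σ = -149
Signed area = Σ/2 = -74.5 (negative ⇒ clockwise traversal).

-74.5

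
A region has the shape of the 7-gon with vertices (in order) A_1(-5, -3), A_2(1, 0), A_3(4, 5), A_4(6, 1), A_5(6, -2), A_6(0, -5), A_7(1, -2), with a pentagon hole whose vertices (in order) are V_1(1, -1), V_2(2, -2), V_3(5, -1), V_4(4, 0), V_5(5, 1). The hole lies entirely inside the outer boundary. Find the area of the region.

Outer boundary:
Σ = (3) + (5) + (-26) + (-18) + (-30) + (5) + (-13) = -74
Area = |Σ|/2 = 37.
Hole:
Apply the shoelace formula: 2A = Σ (x_i·y_{i+1} − x_{i+1}·y_i), indices taken mod 5.
Σ = (0) + (8) + (4) + (4) + (-6) = 10
Area = |Σ|/2 = 5.
Net area = 37 − 5 = 32.

32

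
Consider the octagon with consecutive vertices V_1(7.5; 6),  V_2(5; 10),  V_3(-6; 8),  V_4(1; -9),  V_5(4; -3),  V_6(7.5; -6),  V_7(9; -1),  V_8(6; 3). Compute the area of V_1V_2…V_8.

157.75

Apply the shoelace (surveyor's) formula: 2A = Σ (x_i·y_{i+1} − x_{i+1}·y_i), indices taken mod 8.
V_1→V_2: (7.5)(10) − (5)(6) = 45
V_2→V_3: (5)(8) − (-6)(10) = 100
V_3→V_4: (-6)(-9) − (1)(8) = 46
V_4→V_5: (1)(-3) − (4)(-9) = 33
V_5→V_6: (4)(-6) − (7.5)(-3) = -1.5
V_6→V_7: (7.5)(-1) − (9)(-6) = 46.5
V_7→V_8: (9)(3) − (6)(-1) = 33
V_8→V_1: (6)(6) − (7.5)(3) = 13.5
Σ = 315.5
Area = |Σ|/2 = 157.75.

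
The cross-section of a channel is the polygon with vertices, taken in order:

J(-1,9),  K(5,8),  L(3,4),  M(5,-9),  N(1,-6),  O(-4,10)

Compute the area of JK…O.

Σ = (-53) + (-4) + (-47) + (-21) + (-14) + (-26) = -165
Area = |Σ|/2 = 82.5.

82.5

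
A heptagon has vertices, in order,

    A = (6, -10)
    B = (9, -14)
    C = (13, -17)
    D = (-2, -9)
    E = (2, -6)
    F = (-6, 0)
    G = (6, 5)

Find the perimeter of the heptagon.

|AB| = √((3)² + (-4)²) = √25 = 5
|BC| = √((4)² + (-3)²) = √25 = 5
|CD| = √((-15)² + (8)²) = √289 = 17
|DE| = √((4)² + (3)²) = √25 = 5
|EF| = √((-8)² + (6)²) = √100 = 10
|FG| = √((12)² + (5)²) = √169 = 13
|GA| = √((0)² + (-15)²) = √225 = 15
Perimeter = 5 + 5 + 17 + 5 + 10 + 13 + 15 = 70.

70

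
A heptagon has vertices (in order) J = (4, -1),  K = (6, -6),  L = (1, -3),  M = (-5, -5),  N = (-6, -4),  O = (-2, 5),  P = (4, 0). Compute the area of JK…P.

Σ = (-18) + (-12) + (-20) + (-10) + (-38) + (-20) + (-4) = -122
Area = |Σ|/2 = 61.

61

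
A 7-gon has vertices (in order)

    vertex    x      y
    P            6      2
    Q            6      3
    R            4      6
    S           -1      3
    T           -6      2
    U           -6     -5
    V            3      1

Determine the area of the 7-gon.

Σ = (6) + (24) + (18) + (16) + (42) + (9) + (0) = 115
Area = |Σ|/2 = 57.5.

57.5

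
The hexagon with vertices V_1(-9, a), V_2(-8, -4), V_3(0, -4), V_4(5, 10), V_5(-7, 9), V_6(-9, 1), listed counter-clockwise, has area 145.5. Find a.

-5

Write out the shoelace sum; only the two edges meeting at V_1 involve a:
2·Area = [((-9)·a − (-9)·1) + ((-9)·(-4) − (-8)·a)] + 241
       = -1·a + 286 = 291
⇒ a = -5.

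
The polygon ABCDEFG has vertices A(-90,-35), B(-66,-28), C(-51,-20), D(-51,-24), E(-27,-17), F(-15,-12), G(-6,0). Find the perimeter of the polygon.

|AB| = √((24)² + (7)²) = √625 = 25
|BC| = √((15)² + (8)²) = √289 = 17
|CD| = √((0)² + (-4)²) = √16 = 4
|DE| = √((24)² + (7)²) = √625 = 25
|EF| = √((12)² + (5)²) = √169 = 13
|FG| = √((9)² + (12)²) = √225 = 15
|GA| = √((-84)² + (-35)²) = √8281 = 91
Perimeter = 25 + 17 + 4 + 25 + 13 + 15 + 91 = 190.

190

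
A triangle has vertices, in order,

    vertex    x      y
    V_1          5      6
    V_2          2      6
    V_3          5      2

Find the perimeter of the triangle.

|V_1V_2| = √((-3)² + (0)²) = √9 = 3
|V_2V_3| = √((3)² + (-4)²) = √25 = 5
|V_3V_1| = √((0)² + (4)²) = √16 = 4
Perimeter = 3 + 5 + 4 = 12.

12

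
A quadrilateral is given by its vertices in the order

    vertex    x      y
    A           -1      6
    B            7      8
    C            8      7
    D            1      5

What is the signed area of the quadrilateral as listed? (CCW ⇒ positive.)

Apply the surveyor's formula: 2A = Σ (x_i·y_{i+1} − x_{i+1}·y_i), indices taken mod 4.
Σ = (-50) + (-15) + (33) + (11) = -21
Signed area = Σ/2 = -10.5 (negative ⇒ clockwise traversal).

-10.5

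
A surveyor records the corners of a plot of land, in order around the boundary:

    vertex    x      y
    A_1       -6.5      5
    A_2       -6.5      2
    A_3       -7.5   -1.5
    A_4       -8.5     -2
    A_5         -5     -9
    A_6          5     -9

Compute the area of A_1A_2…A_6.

84.75

Apply the shoelace formula: 2A = Σ (x_i·y_{i+1} − x_{i+1}·y_i), indices taken mod 6.
A_1→A_2: (-6.5)(2) − (-6.5)(5) = 19.5
A_2→A_3: (-6.5)(-1.5) − (-7.5)(2) = 24.75
A_3→A_4: (-7.5)(-2) − (-8.5)(-1.5) = 2.25
A_4→A_5: (-8.5)(-9) − (-5)(-2) = 66.5
A_5→A_6: (-5)(-9) − (5)(-9) = 90
A_6→A_1: (5)(5) − (-6.5)(-9) = -33.5
Σ = 169.5
Area = |Σ|/2 = 84.75.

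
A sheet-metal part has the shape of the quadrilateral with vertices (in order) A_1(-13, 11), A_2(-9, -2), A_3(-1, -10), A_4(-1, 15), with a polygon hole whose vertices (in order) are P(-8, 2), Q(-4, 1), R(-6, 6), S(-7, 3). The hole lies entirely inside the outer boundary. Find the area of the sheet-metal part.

178

Outer boundary:
Apply the shoelace formula: 2A = Σ (x_i·y_{i+1} − x_{i+1}·y_i), indices taken mod 4.
Σ = (125) + (88) + (-25) + (184) = 372
Area = |Σ|/2 = 186.
Hole:
P→Q: (-8)(1) − (-4)(2) = 0
Q→R: (-4)(6) − (-6)(1) = -18
R→S: (-6)(3) − (-7)(6) = 24
S→P: (-7)(2) − (-8)(3) = 10
Σ = 16
Area = |Σ|/2 = 8.
Net area = 186 − 8 = 178.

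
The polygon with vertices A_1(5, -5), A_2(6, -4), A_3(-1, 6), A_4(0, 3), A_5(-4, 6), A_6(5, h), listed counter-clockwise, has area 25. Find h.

-6

The doubled signed area Σ (x_i y_{i+1} − x_{i+1} y_i) is linear in h.
With h=0 it equals -4; the coefficient of h is -9 (from the two edges through A_6).
So -9·h + -4 = 2·25 = 50 ⇒ h = -6.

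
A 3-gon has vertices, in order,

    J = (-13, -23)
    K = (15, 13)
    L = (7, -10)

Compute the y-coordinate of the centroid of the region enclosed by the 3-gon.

-20/3

Apply the shoelace (surveyor's) formula. First the cross-terms c_i = x_i·y_{i+1} − x_{i+1}·y_i:
  176, -241, -291  ⇒  2A = -356, A = -178.
Then Σ (y_i + y_{i+1})·c_i = 7120, so ȳ = 7120 / (6·(-178)) = -20/3.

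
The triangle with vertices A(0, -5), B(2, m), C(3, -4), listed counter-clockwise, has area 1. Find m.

-5

Write out the shoelace sum; only the two edges meeting at B involve m:
2·Area = [(0·m − 2·(-5)) + (2·(-4) − 3·m)] + -15
       = -3·m + -13 = 2
⇒ m = -5.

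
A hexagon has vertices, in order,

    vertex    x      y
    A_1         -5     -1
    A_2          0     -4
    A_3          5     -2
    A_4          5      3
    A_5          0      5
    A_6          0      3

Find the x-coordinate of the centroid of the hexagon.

Apply the shoelace (surveyor's) formula. First the cross-terms c_i = x_i·y_{i+1} − x_{i+1}·y_i:
  20, 20, 25, 25, 0, 15  ⇒  2A = 105, A = 52.5.
Then Σ (x_i + x_{i+1})·c_i = 300, so x̄ = 300 / (6·52.5) = 20/21.

20/21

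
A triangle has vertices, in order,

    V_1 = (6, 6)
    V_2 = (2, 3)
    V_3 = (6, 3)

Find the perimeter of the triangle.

|V_1V_2| = √((-4)² + (-3)²) = √25 = 5
|V_2V_3| = √((4)² + (0)²) = √16 = 4
|V_3V_1| = √((0)² + (3)²) = √9 = 3
Perimeter = 5 + 4 + 3 = 12.

12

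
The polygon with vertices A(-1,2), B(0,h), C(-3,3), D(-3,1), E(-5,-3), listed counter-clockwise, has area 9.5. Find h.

The doubled signed area Σ (x_i y_{i+1} − x_{i+1} y_i) is linear in h.
With h=0 it equals 7; the coefficient of h is 2 (from the two edges through B).
So 2·h + 7 = 2·9.5 = 19 ⇒ h = 6.

6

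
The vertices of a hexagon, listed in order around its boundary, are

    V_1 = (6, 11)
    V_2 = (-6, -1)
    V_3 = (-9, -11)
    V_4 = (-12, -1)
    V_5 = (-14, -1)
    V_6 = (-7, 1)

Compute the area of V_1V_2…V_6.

56

Apply the surveyor's formula: 2A = Σ (x_i·y_{i+1} − x_{i+1}·y_i), indices taken mod 6.
Σ = (60) + (57) + (-123) + (-2) + (-21) + (-83) = -112
Area = |Σ|/2 = 56.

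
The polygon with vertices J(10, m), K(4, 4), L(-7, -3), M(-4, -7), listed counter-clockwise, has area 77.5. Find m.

1

Write out the shoelace sum; only the two edges meeting at J involve m:
2·Area = [((-4)·m − 10·(-7)) + (10·4 − 4·m)] + 53
       = -8·m + 163 = 155
⇒ m = 1.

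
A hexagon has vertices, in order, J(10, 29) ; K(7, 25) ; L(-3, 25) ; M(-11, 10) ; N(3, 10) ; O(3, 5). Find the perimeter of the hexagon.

76

|JK| = √((-3)² + (-4)²) = √25 = 5
|KL| = √((-10)² + (0)²) = √100 = 10
|LM| = √((-8)² + (-15)²) = √289 = 17
|MN| = √((14)² + (0)²) = √196 = 14
|NO| = √((0)² + (-5)²) = √25 = 5
|OJ| = √((7)² + (24)²) = √625 = 25
Perimeter = 5 + 10 + 17 + 14 + 5 + 25 = 76.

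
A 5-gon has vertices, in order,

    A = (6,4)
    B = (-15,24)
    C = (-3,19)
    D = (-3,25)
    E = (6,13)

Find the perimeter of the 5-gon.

72

|AB| = √((-21)² + (20)²) = √841 = 29
|BC| = √((12)² + (-5)²) = √169 = 13
|CD| = √((0)² + (6)²) = √36 = 6
|DE| = √((9)² + (-12)²) = √225 = 15
|EA| = √((0)² + (-9)²) = √81 = 9
Perimeter = 29 + 13 + 6 + 15 + 9 = 72.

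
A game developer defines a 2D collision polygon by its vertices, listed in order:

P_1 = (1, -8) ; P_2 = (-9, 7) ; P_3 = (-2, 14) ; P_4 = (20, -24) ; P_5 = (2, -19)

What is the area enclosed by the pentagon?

Σ = (-65) + (-112) + (-232) + (-332) + (3) = -738
Area = |Σ|/2 = 369.

369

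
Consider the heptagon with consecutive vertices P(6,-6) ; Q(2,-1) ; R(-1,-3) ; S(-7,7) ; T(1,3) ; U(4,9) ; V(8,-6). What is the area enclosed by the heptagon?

84

Σ = (6) + (-7) + (-28) + (-28) + (-3) + (-96) + (-12) = -168
Area = |Σ|/2 = 84.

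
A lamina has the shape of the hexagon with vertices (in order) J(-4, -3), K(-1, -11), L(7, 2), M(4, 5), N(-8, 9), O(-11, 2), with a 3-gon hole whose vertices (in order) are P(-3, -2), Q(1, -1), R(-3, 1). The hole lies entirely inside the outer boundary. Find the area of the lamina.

Outer boundary:
Apply the shoelace (surveyor's) formula: 2A = Σ (x_i·y_{i+1} − x_{i+1}·y_i), indices taken mod 6.
Σ = (41) + (75) + (27) + (76) + (83) + (41) = 343
Area = |Σ|/2 = 171.5.
Hole:
Σ = (5) + (-2) + (9) = 12
Area = |Σ|/2 = 6.
Net area = 171.5 − 6 = 165.5.

165.5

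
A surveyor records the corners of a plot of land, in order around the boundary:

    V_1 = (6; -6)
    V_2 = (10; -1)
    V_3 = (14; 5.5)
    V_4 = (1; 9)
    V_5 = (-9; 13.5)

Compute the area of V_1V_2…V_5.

Cross-terms: 54, 69, 120.5, 94.5, -27  ⇒  Σ = 311
Area = |Σ|/2 = 155.5.

155.5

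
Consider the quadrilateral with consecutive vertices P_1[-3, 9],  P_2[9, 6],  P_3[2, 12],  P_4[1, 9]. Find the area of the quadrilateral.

19.5

Apply the shoelace formula: 2A = Σ (x_i·y_{i+1} − x_{i+1}·y_i), indices taken mod 4.
Cross-terms: -99, 96, 6, 36  ⇒  Σ = 39
Area = |Σ|/2 = 19.5.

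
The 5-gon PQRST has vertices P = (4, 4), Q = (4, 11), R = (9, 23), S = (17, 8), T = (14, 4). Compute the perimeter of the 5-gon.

|PQ| = √((0)² + (7)²) = √49 = 7
|QR| = √((5)² + (12)²) = √169 = 13
|RS| = √((8)² + (-15)²) = √289 = 17
|ST| = √((-3)² + (-4)²) = √25 = 5
|TP| = √((-10)² + (0)²) = √100 = 10
Perimeter = 7 + 13 + 17 + 5 + 10 = 52.

52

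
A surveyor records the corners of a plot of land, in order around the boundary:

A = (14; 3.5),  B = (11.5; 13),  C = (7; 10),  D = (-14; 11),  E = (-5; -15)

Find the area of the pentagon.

A→B: (14)(13) − (11.5)(3.5) = 141.75
B→C: (11.5)(10) − (7)(13) = 24
C→D: (7)(11) − (-14)(10) = 217
D→E: (-14)(-15) − (-5)(11) = 265
E→A: (-5)(3.5) − (14)(-15) = 192.5
Σ = 840.25
Area = |Σ|/2 = 420.125.

420.125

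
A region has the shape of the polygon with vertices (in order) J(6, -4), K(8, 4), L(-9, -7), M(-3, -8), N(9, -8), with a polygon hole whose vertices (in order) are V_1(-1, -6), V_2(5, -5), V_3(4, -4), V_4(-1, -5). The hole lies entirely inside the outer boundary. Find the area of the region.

Outer boundary:
Apply Gauss's area formula: 2A = Σ (x_i·y_{i+1} − x_{i+1}·y_i), indices taken mod 5.
Σ = (56) + (-20) + (51) + (96) + (12) = 195
Area = |Σ|/2 = 97.5.
Hole:
Σ = (35) + (0) + (-24) + (1) = 12
Area = |Σ|/2 = 6.
Net area = 97.5 − 6 = 91.5.

91.5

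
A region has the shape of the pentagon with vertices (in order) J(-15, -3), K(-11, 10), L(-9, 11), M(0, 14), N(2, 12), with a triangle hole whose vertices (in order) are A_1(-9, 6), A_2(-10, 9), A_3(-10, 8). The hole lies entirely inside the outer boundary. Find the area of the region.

96.5

Outer boundary:
Apply the surveyor's formula: 2A = Σ (x_i·y_{i+1} − x_{i+1}·y_i), indices taken mod 5.
Σ = (-183) + (-31) + (-126) + (-28) + (174) = -194
Area = |Σ|/2 = 97.
Hole:
Apply Gauss's area formula: 2A = Σ (x_i·y_{i+1} − x_{i+1}·y_i), indices taken mod 3.
Cross-terms: -21, 10, 12  ⇒  Σ = 1
Area = |Σ|/2 = 0.5.
Net area = 97 − 0.5 = 96.5.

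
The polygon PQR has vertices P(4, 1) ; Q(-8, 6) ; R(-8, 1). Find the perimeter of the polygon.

30

|PQ| = √((-12)² + (5)²) = √169 = 13
|QR| = √((0)² + (-5)²) = √25 = 5
|RP| = √((12)² + (0)²) = √144 = 12
Perimeter = 13 + 5 + 12 = 30.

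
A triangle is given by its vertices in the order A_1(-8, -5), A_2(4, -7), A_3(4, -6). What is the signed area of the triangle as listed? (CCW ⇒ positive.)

Cross-terms: 76, 4, -68  ⇒  Σ = 12
Signed area = Σ/2 = 6 (positive ⇒ counter-clockwise traversal).

6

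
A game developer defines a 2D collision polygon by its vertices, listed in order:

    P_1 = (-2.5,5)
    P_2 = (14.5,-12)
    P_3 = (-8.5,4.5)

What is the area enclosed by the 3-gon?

55.25

Apply the shoelace (surveyor's) formula: 2A = Σ (x_i·y_{i+1} − x_{i+1}·y_i), indices taken mod 3.
Σ = (-42.5) + (-36.75) + (-31.25) = -110.5
Area = |Σ|/2 = 55.25.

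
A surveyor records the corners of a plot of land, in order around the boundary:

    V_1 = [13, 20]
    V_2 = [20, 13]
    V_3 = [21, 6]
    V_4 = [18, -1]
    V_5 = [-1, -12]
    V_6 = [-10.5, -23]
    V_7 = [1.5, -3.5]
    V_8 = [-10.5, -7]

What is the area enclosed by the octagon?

Apply Gauss's area formula: 2A = Σ (x_i·y_{i+1} − x_{i+1}·y_i), indices taken mod 8.
Cross-terms: -231, -153, -129, -217, -103, 71.25, -47.25, -119  ⇒  Σ = -928
Area = |Σ|/2 = 464.

464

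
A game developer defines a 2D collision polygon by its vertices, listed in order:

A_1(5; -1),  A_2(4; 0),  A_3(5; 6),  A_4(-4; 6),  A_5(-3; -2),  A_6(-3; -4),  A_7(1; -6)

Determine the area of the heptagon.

82.5

Apply the shoelace (surveyor's) formula: 2A = Σ (x_i·y_{i+1} − x_{i+1}·y_i), indices taken mod 7.
Σ = (4) + (24) + (54) + (26) + (6) + (22) + (29) = 165
Area = |Σ|/2 = 82.5.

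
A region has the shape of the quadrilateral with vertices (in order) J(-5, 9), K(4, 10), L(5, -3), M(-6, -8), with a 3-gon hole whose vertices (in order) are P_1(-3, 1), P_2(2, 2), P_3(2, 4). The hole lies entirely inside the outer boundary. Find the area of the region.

Outer boundary:
Apply Gauss's area formula: 2A = Σ (x_i·y_{i+1} − x_{i+1}·y_i), indices taken mod 4.
Cross-terms: -86, -62, -58, -94  ⇒  Σ = -300
Area = |Σ|/2 = 150.
Hole:
Apply the shoelace formula: 2A = Σ (x_i·y_{i+1} − x_{i+1}·y_i), indices taken mod 3.
Cross-terms: -8, 4, 14  ⇒  Σ = 10
Area = |Σ|/2 = 5.
Net area = 150 − 5 = 145.

145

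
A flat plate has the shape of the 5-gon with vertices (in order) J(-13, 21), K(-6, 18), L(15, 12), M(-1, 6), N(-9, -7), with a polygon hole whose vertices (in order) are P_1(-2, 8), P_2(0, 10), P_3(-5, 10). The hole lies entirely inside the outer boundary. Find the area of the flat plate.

278.5

Outer boundary:
Apply the shoelace (surveyor's) formula: 2A = Σ (x_i·y_{i+1} − x_{i+1}·y_i), indices taken mod 5.
Cross-terms: -108, -342, 102, 61, -280  ⇒  Σ = -567
Area = |Σ|/2 = 283.5.
Hole:
Cross-terms: -20, 50, -20  ⇒  Σ = 10
Area = |Σ|/2 = 5.
Net area = 283.5 − 5 = 278.5.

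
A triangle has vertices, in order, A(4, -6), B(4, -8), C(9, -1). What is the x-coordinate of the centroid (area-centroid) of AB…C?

17/3

Apply the shoelace formula. First the cross-terms c_i = x_i·y_{i+1} − x_{i+1}·y_i:
  -8, 68, -50  ⇒  2A = 10, A = 5.
Then Σ (x_i + x_{i+1})·c_i = 170, so x̄ = 170 / (6·5) = 17/3.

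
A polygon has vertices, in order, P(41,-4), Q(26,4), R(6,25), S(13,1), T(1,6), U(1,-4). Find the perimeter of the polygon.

|PQ| = √((-15)² + (8)²) = √289 = 17
|QR| = √((-20)² + (21)²) = √841 = 29
|RS| = √((7)² + (-24)²) = √625 = 25
|ST| = √((-12)² + (5)²) = √169 = 13
|TU| = √((0)² + (-10)²) = √100 = 10
|UP| = √((40)² + (0)²) = √1600 = 40
Perimeter = 17 + 29 + 25 + 13 + 10 + 40 = 134.

134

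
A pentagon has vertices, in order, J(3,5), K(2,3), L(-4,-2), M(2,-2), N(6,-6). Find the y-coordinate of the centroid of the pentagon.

-32/67

Apply Gauss's area formula. First the cross-terms c_i = x_i·y_{i+1} − x_{i+1}·y_i:
  -1, 8, 12, 0, 48  ⇒  2A = 67, A = 33.5.
Then Σ (y_i + y_{i+1})·c_i = -96, so ȳ = -96 / (6·33.5) = -32/67.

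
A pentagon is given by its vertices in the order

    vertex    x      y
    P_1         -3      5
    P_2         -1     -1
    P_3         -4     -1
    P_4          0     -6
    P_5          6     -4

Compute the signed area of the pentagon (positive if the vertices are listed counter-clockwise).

Σ = (8) + (-3) + (24) + (36) + (18) = 83
Signed area = Σ/2 = 41.5 (positive ⇒ counter-clockwise traversal).

41.5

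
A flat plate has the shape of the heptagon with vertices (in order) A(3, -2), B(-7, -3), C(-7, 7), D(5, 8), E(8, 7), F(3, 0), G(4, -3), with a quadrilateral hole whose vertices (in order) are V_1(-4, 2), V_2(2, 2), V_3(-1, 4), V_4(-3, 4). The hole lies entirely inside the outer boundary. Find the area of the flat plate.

113

Outer boundary:
Apply the shoelace (surveyor's) formula: 2A = Σ (x_i·y_{i+1} − x_{i+1}·y_i), indices taken mod 7.
Σ = (-23) + (-70) + (-91) + (-29) + (-21) + (-9) + (1) = -242
Area = |Σ|/2 = 121.
Hole:
Σ = (-12) + (10) + (8) + (10) = 16
Area = |Σ|/2 = 8.
Net area = 121 − 8 = 113.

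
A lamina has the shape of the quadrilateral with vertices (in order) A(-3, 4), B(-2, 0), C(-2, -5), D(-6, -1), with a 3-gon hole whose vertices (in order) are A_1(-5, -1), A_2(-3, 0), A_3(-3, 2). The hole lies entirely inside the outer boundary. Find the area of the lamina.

Outer boundary:
Apply the shoelace (surveyor's) formula: 2A = Σ (x_i·y_{i+1} − x_{i+1}·y_i), indices taken mod 4.
A→B: (-3)(0) − (-2)(4) = 8
B→C: (-2)(-5) − (-2)(0) = 10
C→D: (-2)(-1) − (-6)(-5) = -28
D→A: (-6)(4) − (-3)(-1) = -27
Σ = -37
Area = |Σ|/2 = 18.5.
Hole:
Σ = (-3) + (-6) + (13) = 4
Area = |Σ|/2 = 2.
Net area = 18.5 − 2 = 16.5.

16.5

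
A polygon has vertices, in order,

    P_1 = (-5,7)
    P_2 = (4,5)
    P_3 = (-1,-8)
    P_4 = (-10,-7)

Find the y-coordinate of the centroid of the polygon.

-30/43

Apply Gauss's area formula. First the cross-terms c_i = x_i·y_{i+1} − x_{i+1}·y_i:
  -53, -27, -73, -105  ⇒  2A = -258, A = -129.
Then Σ (y_i + y_{i+1})·c_i = 540, so ȳ = 540 / (6·(-129)) = -30/43.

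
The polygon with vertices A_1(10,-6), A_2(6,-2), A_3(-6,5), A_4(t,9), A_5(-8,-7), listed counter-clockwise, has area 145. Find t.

-10

The doubled signed area Σ (x_i y_{i+1} − x_{i+1} y_i) is linear in t.
With t=0 it equals 170; the coefficient of t is -12 (from the two edges through A_4).
So -12·t + 170 = 2·145 = 290 ⇒ t = -10.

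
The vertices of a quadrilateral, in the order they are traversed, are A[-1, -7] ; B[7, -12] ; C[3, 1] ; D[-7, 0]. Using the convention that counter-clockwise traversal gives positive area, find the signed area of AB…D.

80

Σ = (61) + (43) + (7) + (49) = 160
Signed area = Σ/2 = 80 (positive ⇒ counter-clockwise traversal).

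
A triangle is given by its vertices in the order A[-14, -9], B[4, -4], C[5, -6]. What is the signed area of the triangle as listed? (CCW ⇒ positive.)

-20.5

Apply the shoelace (surveyor's) formula: 2A = Σ (x_i·y_{i+1} − x_{i+1}·y_i), indices taken mod 3.
Σ = (92) + (-4) + (-129) = -41
Signed area = Σ/2 = -20.5 (negative ⇒ clockwise traversal).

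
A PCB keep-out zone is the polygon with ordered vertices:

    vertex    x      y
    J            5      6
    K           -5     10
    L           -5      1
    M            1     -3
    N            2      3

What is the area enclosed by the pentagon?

Apply the surveyor's formula: 2A = Σ (x_i·y_{i+1} − x_{i+1}·y_i), indices taken mod 5.
Cross-terms: 80, 45, 14, 9, -3  ⇒  Σ = 145
Area = |Σ|/2 = 72.5.

72.5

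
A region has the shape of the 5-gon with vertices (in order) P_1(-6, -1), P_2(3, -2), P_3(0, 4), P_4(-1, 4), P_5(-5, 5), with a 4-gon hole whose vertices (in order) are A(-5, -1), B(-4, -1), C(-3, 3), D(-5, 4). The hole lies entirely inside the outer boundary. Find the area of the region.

33.5

Outer boundary:
P_1→P_2: (-6)(-2) − (3)(-1) = 15
P_2→P_3: (3)(4) − (0)(-2) = 12
P_3→P_4: (0)(4) − (-1)(4) = 4
P_4→P_5: (-1)(5) − (-5)(4) = 15
P_5→P_1: (-5)(-1) − (-6)(5) = 35
Σ = 81
Area = |Σ|/2 = 40.5.
Hole:
Apply the surveyor's formula: 2A = Σ (x_i·y_{i+1} − x_{i+1}·y_i), indices taken mod 4.
A→B: (-5)(-1) − (-4)(-1) = 1
B→C: (-4)(3) − (-3)(-1) = -15
C→D: (-3)(4) − (-5)(3) = 3
D→A: (-5)(-1) − (-5)(4) = 25
Σ = 14
Area = |Σ|/2 = 7.
Net area = 40.5 − 7 = 33.5.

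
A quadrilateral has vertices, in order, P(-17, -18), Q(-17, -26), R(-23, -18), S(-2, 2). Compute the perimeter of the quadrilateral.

|PQ| = √((0)² + (-8)²) = √64 = 8
|QR| = √((-6)² + (8)²) = √100 = 10
|RS| = √((21)² + (20)²) = √841 = 29
|SP| = √((-15)² + (-20)²) = √625 = 25
Perimeter = 8 + 10 + 29 + 25 = 72.

72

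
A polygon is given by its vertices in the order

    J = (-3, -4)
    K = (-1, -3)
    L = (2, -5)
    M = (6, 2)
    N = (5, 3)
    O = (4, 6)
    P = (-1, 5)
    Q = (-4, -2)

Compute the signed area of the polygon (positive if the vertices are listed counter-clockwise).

Apply the shoelace formula: 2A = Σ (x_i·y_{i+1} − x_{i+1}·y_i), indices taken mod 8.
J→K: (-3)(-3) − (-1)(-4) = 5
K→L: (-1)(-5) − (2)(-3) = 11
L→M: (2)(2) − (6)(-5) = 34
M→N: (6)(3) − (5)(2) = 8
N→O: (5)(6) − (4)(3) = 18
O→P: (4)(5) − (-1)(6) = 26
P→Q: (-1)(-2) − (-4)(5) = 22
Q→J: (-4)(-4) − (-3)(-2) = 10
Σ = 134
Signed area = Σ/2 = 67 (positive ⇒ counter-clockwise traversal).

67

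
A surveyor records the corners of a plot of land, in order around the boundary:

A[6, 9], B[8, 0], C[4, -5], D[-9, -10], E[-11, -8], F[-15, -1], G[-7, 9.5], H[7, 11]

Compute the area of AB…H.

320

Apply the shoelace (surveyor's) formula: 2A = Σ (x_i·y_{i+1} − x_{i+1}·y_i), indices taken mod 8.
Cross-terms: -72, -40, -85, -38, -109, -149.5, -143.5, -3  ⇒  Σ = -640
Area = |Σ|/2 = 320.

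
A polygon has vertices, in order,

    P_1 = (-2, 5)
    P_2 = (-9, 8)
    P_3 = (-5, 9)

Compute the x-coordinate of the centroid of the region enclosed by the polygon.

-16/3

Apply the shoelace formula. First the cross-terms c_i = x_i·y_{i+1} − x_{i+1}·y_i:
  29, -41, -7  ⇒  2A = -19, A = -9.5.
Then Σ (x_i + x_{i+1})·c_i = 304, so x̄ = 304 / (6·(-9.5)) = -16/3.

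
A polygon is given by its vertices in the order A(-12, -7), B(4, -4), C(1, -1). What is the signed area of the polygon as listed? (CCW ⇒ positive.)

A→B: (-12)(-4) − (4)(-7) = 76
B→C: (4)(-1) − (1)(-4) = 0
C→A: (1)(-7) − (-12)(-1) = -19
Σ = 57
Signed area = Σ/2 = 28.5 (positive ⇒ counter-clockwise traversal).

28.5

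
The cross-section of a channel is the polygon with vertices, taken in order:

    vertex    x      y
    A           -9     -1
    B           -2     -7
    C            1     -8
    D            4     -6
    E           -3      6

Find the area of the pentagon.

86.5

Apply the surveyor's formula: 2A = Σ (x_i·y_{i+1} − x_{i+1}·y_i), indices taken mod 5.
A→B: (-9)(-7) − (-2)(-1) = 61
B→C: (-2)(-8) − (1)(-7) = 23
C→D: (1)(-6) − (4)(-8) = 26
D→E: (4)(6) − (-3)(-6) = 6
E→A: (-3)(-1) − (-9)(6) = 57
Σ = 173
Area = |Σ|/2 = 86.5.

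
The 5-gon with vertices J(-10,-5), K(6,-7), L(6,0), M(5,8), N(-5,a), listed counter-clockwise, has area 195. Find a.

The doubled signed area Σ (x_i y_{i+1} − x_{i+1} y_i) is linear in a.
With a=0 it equals 255; the coefficient of a is 15 (from the two edges through N).
So 15·a + 255 = 2·195 = 390 ⇒ a = 9.

9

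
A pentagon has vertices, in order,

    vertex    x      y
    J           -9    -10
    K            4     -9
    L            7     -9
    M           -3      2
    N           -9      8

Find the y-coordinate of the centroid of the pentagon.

Apply the surveyor's formula. First the cross-terms c_i = x_i·y_{i+1} − x_{i+1}·y_i:
  121, 27, -13, -6, 162  ⇒  2A = 291, A = 145.5.
Then Σ (y_i + y_{i+1})·c_i = -3078, so ȳ = -3078 / (6·145.5) = -342/97.

-342/97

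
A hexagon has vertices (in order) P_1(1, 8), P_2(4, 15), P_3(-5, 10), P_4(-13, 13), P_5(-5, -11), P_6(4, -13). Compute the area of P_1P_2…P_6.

262.5

Apply the shoelace (surveyor's) formula: 2A = Σ (x_i·y_{i+1} − x_{i+1}·y_i), indices taken mod 6.
Cross-terms: -17, 115, 65, 208, 109, 45  ⇒  Σ = 525
Area = |Σ|/2 = 262.5.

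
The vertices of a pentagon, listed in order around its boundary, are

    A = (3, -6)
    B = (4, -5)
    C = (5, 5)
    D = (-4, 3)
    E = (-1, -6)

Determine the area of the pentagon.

Σ = (9) + (45) + (35) + (27) + (24) = 140
Area = |Σ|/2 = 70.

70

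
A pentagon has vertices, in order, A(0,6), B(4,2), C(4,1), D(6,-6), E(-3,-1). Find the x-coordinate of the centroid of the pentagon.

223/150

Apply the shoelace formula. First the cross-terms c_i = x_i·y_{i+1} − x_{i+1}·y_i:
  -24, -4, -30, -24, -18  ⇒  2A = -100, A = -50.
Then Σ (x_i + x_{i+1})·c_i = -446, so x̄ = -446 / (6·(-50)) = 223/150.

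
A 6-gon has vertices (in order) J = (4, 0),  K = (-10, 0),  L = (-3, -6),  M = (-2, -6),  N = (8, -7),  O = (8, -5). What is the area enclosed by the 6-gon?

Σ = (0) + (60) + (6) + (62) + (16) + (20) = 164
Area = |Σ|/2 = 82.

82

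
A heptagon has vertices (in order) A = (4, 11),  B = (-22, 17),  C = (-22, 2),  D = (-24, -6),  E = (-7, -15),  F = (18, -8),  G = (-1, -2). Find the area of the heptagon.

708.5

A→B: (4)(17) − (-22)(11) = 310
B→C: (-22)(2) − (-22)(17) = 330
C→D: (-22)(-6) − (-24)(2) = 180
D→E: (-24)(-15) − (-7)(-6) = 318
E→F: (-7)(-8) − (18)(-15) = 326
F→G: (18)(-2) − (-1)(-8) = -44
G→A: (-1)(11) − (4)(-2) = -3
Σ = 1417
Area = |Σ|/2 = 708.5.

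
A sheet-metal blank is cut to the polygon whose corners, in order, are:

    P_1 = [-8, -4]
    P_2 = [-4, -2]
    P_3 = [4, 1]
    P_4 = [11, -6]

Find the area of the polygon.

61.5

P_1→P_2: (-8)(-2) − (-4)(-4) = 0
P_2→P_3: (-4)(1) − (4)(-2) = 4
P_3→P_4: (4)(-6) − (11)(1) = -35
P_4→P_1: (11)(-4) − (-8)(-6) = -92
Σ = -123
Area = |Σ|/2 = 61.5.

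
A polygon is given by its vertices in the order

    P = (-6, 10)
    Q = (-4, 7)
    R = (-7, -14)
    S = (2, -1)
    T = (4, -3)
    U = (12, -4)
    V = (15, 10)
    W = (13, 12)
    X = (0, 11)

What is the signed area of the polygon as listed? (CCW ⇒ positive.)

Apply the shoelace (surveyor's) formula: 2A = Σ (x_i·y_{i+1} − x_{i+1}·y_i), indices taken mod 9.
P→Q: (-6)(7) − (-4)(10) = -2
Q→R: (-4)(-14) − (-7)(7) = 105
R→S: (-7)(-1) − (2)(-14) = 35
S→T: (2)(-3) − (4)(-1) = -2
T→U: (4)(-4) − (12)(-3) = 20
U→V: (12)(10) − (15)(-4) = 180
V→W: (15)(12) − (13)(10) = 50
W→X: (13)(11) − (0)(12) = 143
X→P: (0)(10) − (-6)(11) = 66
Σ = 595
Signed area = Σ/2 = 297.5 (positive ⇒ counter-clockwise traversal).

297.5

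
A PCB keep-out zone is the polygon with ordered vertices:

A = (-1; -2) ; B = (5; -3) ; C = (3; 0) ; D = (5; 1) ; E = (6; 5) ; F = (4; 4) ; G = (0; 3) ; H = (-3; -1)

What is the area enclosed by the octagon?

Apply Gauss's area formula: 2A = Σ (x_i·y_{i+1} − x_{i+1}·y_i), indices taken mod 8.
Σ = (13) + (9) + (3) + (19) + (4) + (12) + (9) + (5) = 74
Area = |Σ|/2 = 37.

37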